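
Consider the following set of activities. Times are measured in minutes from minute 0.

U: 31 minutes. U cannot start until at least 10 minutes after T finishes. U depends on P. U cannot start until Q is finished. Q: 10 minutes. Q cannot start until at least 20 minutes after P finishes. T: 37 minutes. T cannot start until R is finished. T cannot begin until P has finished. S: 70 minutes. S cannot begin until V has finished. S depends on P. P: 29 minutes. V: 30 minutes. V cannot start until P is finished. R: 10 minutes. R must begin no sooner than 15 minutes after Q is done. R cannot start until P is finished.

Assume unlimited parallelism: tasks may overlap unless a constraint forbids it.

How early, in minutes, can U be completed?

162

P can start immediately at minute 0; it finishes at minute 29.
After P (finishes minute 29, plus 20-minute gap → minute 49), Q can start at minute 49 and finishes at minute 59.
R needs all of Q (finishes minute 59, plus 15-minute gap → minute 74); P (finishes minute 29). That puts its earliest start at minute 74; it finishes at 74 + 10 = minute 84.
T cannot start until R (finishes minute 84); P (finishes minute 29). The controlling bound is minute 84, so T finishes at 84 + 37 = minute 121.
U needs all of T (finishes minute 121, plus 10-minute gap → minute 131); P (finishes minute 29); Q (finishes minute 59). That puts its earliest start at minute 131; it finishes at 131 + 31 = minute 162.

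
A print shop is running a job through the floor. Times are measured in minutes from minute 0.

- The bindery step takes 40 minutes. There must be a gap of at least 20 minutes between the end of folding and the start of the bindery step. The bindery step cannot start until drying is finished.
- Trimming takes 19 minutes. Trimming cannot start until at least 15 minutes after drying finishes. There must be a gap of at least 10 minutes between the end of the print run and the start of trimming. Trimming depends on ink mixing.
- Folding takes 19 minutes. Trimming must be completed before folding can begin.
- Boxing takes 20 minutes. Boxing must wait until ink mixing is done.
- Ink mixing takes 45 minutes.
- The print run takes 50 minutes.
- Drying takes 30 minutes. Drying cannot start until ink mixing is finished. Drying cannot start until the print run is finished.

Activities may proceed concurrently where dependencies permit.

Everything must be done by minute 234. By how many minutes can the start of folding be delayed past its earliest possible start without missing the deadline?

The print run has no prerequisites, so it starts at minute 0 and finishes at minute 50.
Nothing blocks ink mixing, so it runs from minute 0 to minute 45.
Drying needs all of ink mixing (finishes minute 45); the print run (finishes minute 50). That puts its earliest start at minute 50; it finishes at 50 + 30 = minute 80.
Trimming cannot start until drying (finishes minute 80, plus 15-minute gap → minute 95); the print run (finishes minute 50, plus 10-minute gap → minute 60); ink mixing (finishes minute 45). The controlling bound is minute 95, so trimming finishes at 95 + 19 = minute 114.
Folding waits on trimming (finishes minute 114), so it starts at minute 114 and finishes at 114 + 19 = minute 133.

Working backward from the deadline:
The bindery step must finish by minute 234; it takes 40 minutes, so it must start by 234 − 40 = minute 194.
Folding has to be done before the bindery step (must start by minute 194, minus 20-minute gap → minute 174). That means finishing by minute 174, i.e. starting by 174 − 19 = minute 155.
So folding can start as early as minute 114 and as late as minute 155, giving 155 − 114 = 41 minutes of slack.

41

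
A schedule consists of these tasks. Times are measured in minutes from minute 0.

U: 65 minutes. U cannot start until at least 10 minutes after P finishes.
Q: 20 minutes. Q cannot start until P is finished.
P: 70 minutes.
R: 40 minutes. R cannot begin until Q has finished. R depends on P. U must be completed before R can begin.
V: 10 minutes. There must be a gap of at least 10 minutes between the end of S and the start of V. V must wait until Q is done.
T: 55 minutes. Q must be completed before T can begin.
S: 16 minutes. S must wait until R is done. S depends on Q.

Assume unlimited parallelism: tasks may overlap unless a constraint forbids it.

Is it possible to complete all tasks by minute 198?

P can start immediately at minute 0; it finishes at minute 70.
U waits on P (finishes minute 70, plus 10-minute gap → minute 80), so it starts at minute 80 and finishes at 80 + 65 = minute 145.
After P (finishes minute 70), Q can start at minute 70 and finishes at minute 90.
T waits on Q (finishes minute 90), so it starts at minute 90 and finishes at 90 + 55 = minute 145.
R cannot start until Q (finishes minute 90); P (finishes minute 70); U (finishes minute 145). The controlling bound is minute 145, so R finishes at 145 + 40 = minute 185.
S needs all of R (finishes minute 185); Q (finishes minute 90). That puts its earliest start at minute 185; it finishes at 185 + 16 = minute 201.
V cannot start until S (finishes minute 201, plus 10-minute gap → minute 211); Q (finishes minute 90). The controlling bound is minute 211, so V finishes at 211 + 10 = minute 221.
The earliest everything can be done is minute 221, which is after the deadline of 198, so it is not possible.

No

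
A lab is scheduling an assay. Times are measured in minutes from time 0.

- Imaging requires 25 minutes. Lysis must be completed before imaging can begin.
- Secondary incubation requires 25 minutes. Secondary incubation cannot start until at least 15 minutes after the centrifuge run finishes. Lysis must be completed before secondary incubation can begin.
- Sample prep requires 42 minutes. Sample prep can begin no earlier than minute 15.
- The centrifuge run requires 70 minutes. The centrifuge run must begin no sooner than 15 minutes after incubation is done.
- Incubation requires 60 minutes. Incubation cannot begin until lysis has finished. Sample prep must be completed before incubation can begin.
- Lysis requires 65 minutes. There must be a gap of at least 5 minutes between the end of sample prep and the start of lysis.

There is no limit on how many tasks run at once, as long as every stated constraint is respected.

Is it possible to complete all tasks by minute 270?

No

Sample prep cannot begin until its own release at minute 15. It runs from minute 15 to 15 + 42 = minute 57.
Lysis waits on sample prep (finishes minute 57, plus 5-minute gap → minute 62), so it starts at minute 62 and finishes at 62 + 65 = minute 127.
Imaging waits on lysis (finishes minute 127), so it starts at minute 127 and finishes at 127 + 25 = minute 152.
Incubation needs all of lysis (finishes minute 127); sample prep (finishes minute 57). That puts its earliest start at minute 127; it finishes at 127 + 60 = minute 187.
The centrifuge run cannot begin until incubation (finishes minute 187, plus 15-minute gap → minute 202). It runs from minute 202 to 202 + 70 = minute 272.
Secondary incubation has to wait for the centrifuge run (finishes minute 272, plus 15-minute gap → minute 287); lysis (finishes minute 127). The latest of these is minute 287, so secondary incubation runs minute 287 to 287 + 25 = minute 312.
The earliest everything can be done is minute 312, which is after the deadline of 270, so it is not possible.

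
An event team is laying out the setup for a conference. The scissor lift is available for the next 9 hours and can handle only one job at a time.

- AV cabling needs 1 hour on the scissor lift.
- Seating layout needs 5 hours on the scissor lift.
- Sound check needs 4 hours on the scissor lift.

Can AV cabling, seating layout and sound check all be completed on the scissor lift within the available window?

No

Running back to back, the jobs need 1 + 5 + 4 = 10 hours on the scissor lift.
Since 10 > 9, they cannot all fit.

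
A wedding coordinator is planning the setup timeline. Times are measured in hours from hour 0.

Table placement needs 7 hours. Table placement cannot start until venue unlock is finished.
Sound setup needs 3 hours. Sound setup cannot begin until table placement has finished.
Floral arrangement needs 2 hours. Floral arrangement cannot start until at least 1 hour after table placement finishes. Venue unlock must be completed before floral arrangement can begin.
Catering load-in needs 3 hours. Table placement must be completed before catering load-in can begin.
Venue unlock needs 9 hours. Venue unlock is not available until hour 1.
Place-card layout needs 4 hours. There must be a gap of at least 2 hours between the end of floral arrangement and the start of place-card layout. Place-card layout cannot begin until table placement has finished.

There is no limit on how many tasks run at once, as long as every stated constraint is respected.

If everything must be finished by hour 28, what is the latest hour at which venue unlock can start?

3

Nothing follows place-card layout; the deadline of hour 28 is its only limit. It must start by 28 − 4 = hour 24.
Floral arrangement has to be done before place-card layout (must start by hour 24, minus 2-hour gap → hour 22). That means finishing by hour 22, i.e. starting by 22 − 2 = hour 20.
To finish by hour 28, sound setup (duration 3) must start no later than hour 25.
Catering load-in must finish by hour 28; it takes 3 hours, so it must start by 28 − 3 = hour 25.
Table placement must finish in time for floral arrangement (must start by hour 20, minus 1-hour gap → hour 19); sound setup (must start by hour 25); catering load-in (must start by hour 25); place-card layout (must start by hour 24). The tightest is hour 19, so table placement must start by 19 − 7 = hour 12.
Venue unlock has several dependents: table placement (must start by hour 12); floral arrangement (must start by hour 20). The earliest of those limits is hour 12, so venue unlock must start by 12 − 9 = hour 3.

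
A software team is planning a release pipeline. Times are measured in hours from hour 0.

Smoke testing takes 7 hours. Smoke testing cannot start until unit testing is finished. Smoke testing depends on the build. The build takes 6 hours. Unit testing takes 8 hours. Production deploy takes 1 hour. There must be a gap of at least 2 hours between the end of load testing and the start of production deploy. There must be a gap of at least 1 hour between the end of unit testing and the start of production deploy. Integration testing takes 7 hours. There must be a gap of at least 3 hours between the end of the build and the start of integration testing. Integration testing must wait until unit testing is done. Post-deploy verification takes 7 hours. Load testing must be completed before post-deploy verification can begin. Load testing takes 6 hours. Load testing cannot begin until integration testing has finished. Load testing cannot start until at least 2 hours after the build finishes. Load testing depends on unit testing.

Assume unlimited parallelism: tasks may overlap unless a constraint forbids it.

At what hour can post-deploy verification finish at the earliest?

Unit testing can start immediately at hour 0; it finishes at hour 8.
The build has no prerequisites, so it starts at hour 0 and finishes at hour 6.
Integration testing has to wait for the build (finishes hour 6, plus 3-hour gap → hour 9); unit testing (finishes hour 8). The latest of these is hour 9, so integration testing runs hour 9 to 9 + 7 = hour 16.
Load testing cannot start until integration testing (finishes hour 16); the build (finishes hour 6, plus 2-hour gap → hour 8); unit testing (finishes hour 8). The controlling bound is hour 16, so load testing finishes at 16 + 6 = hour 22.
Post-deploy verification waits on load testing (finishes hour 22), so it starts at hour 22 and finishes at 22 + 7 = hour 29.

29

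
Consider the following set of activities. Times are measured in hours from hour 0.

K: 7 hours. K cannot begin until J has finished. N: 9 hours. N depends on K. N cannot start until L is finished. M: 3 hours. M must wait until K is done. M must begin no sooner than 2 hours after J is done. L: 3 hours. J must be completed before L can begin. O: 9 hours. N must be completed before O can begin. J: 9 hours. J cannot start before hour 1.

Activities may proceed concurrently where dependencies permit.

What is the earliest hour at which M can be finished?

J cannot begin until its own release at hour 1. It runs from hour 1 to 1 + 9 = hour 10.
K cannot begin until J (finishes hour 10). It runs from hour 10 to 10 + 7 = hour 17.
M needs all of K (finishes hour 17); J (finishes hour 10, plus 2-hour gap → hour 12). That puts its earliest start at hour 17; it finishes at 17 + 3 = hour 20.

20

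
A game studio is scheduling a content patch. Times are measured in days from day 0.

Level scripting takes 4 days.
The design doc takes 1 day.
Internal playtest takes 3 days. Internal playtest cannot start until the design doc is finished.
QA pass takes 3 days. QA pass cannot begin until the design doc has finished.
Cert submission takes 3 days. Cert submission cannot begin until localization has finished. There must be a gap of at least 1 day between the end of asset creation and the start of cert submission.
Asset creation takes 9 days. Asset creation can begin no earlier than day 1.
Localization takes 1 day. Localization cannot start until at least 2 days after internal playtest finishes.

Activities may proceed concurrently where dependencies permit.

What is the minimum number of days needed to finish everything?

Level scripting can start immediately at day 0; it finishes at day 4.
Asset creation waits on its own release at day 1, so it starts at day 1 and finishes at 1 + 9 = day 10.
Nothing blocks the design doc, so it runs from day 0 to day 1.
After the design doc (finishes day 1), QA pass can start at day 1 and finishes at day 4.
Internal playtest cannot begin until the design doc (finishes day 1). It runs from day 1 to 1 + 3 = day 4.
Localization cannot begin until internal playtest (finishes day 4, plus 2-day gap → day 6). It runs from day 6 to 6 + 1 = day 7.
Cert submission cannot start until localization (finishes day 7); asset creation (finishes day 10, plus 1-day gap → day 11). The controlling bound is day 11, so cert submission finishes at 11 + 3 = day 14.
All tasks are finished once the last one completes. Finish times: The design doc at 1, Asset creation at 10, Level scripting at 4, Internal playtest at 4, Localization at 7, QA pass at 4, Cert submission at 14. The latest is day 14.

14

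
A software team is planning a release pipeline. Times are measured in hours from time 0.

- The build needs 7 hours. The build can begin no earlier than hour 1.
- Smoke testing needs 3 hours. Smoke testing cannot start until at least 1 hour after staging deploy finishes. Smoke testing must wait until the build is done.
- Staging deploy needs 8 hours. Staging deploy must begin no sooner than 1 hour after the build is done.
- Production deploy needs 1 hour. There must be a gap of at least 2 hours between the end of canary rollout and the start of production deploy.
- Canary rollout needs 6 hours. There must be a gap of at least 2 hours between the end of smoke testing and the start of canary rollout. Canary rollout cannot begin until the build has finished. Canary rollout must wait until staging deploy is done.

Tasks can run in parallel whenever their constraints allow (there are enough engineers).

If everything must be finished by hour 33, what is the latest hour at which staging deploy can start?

Production deploy must finish by hour 33; it takes 1 hour, so it must start by 33 − 1 = hour 32.
Canary rollout must finish before production deploy (must start by hour 32, minus 2-hour gap → hour 30). With a 6-hour duration, canary rollout must start by 30 − 6 = hour 24.
Smoke testing feeds into canary rollout (must start by hour 24, minus 2-hour gap → hour 22); so smoke testing must finish by hour 22 and therefore start by hour 19.
For staging deploy: smoke testing (must start by hour 19, minus 1-hour gap → hour 18); canary rollout (must start by hour 24). The most restrictive is hour 18; with an 8-hour duration, staging deploy must start by hour 10.

10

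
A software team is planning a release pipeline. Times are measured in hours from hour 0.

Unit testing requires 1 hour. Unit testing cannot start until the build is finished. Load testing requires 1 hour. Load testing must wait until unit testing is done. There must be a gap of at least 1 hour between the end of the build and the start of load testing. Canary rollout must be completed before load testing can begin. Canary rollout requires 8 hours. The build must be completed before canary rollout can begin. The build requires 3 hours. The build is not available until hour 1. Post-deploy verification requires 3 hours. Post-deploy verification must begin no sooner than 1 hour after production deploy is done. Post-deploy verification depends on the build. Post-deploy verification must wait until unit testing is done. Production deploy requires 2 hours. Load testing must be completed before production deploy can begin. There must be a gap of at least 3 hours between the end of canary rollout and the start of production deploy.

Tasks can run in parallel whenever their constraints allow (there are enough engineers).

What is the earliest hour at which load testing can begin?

The build waits on its own release at hour 1, so it starts at hour 1 and finishes at 1 + 3 = hour 4.
Canary rollout cannot begin until the build (finishes hour 4). It runs from hour 4 to 4 + 8 = hour 12.
After the build (finishes hour 4), unit testing can start at hour 4 and finishes at hour 5.
Load testing waits on unit testing (finishes hour 5); the build (finishes hour 4, plus 1-hour gap → hour 5); canary rollout (finishes hour 12). The latest of these is hour 12, which is the earliest load testing can start.

12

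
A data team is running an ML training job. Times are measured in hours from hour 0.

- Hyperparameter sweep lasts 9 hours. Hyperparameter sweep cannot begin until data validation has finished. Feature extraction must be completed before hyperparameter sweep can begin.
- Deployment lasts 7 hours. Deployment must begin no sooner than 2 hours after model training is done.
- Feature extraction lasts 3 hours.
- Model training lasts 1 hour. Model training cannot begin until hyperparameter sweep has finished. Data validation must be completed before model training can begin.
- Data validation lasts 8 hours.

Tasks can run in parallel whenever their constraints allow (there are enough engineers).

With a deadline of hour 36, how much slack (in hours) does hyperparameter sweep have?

Feature extraction can start immediately at hour 0; it finishes at hour 3.
Data validation has no prerequisites, so it starts at hour 0 and finishes at hour 8.
Hyperparameter sweep cannot start until data validation (finishes hour 8); feature extraction (finishes hour 3). The controlling bound is hour 8, so hyperparameter sweep finishes at 8 + 9 = hour 17.

Working backward from the deadline:
To finish by hour 36, deployment (duration 7) must start no later than hour 29.
Model training feeds into deployment (must start by hour 29, minus 2-hour gap → hour 27); so model training must finish by hour 27 and therefore start by hour 26.
Since model training (must start by hour 26) depends on it, hyperparameter sweep must finish by hour 26. Backing off its 9-hour duration gives a latest start of hour 17.
So hyperparameter sweep can start as early as hour 8 and as late as hour 17, giving 17 − 8 = 9 hours of slack.

9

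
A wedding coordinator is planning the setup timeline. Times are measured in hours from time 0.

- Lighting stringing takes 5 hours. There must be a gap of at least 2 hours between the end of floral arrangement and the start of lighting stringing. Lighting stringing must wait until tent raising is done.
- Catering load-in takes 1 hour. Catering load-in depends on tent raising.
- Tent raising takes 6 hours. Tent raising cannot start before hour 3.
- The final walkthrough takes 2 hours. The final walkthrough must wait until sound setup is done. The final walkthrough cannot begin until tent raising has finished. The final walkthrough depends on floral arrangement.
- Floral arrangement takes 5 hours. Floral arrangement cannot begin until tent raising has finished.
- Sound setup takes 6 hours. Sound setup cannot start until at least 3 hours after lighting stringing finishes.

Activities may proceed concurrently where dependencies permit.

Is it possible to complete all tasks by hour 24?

After its own release at hour 3, tent raising can start at hour 3 and finishes at hour 9.
After tent raising (finishes hour 9), catering load-in can start at hour 9 and finishes at hour 10.
After tent raising (finishes hour 9), floral arrangement can start at hour 9 and finishes at hour 14.
Lighting stringing has to wait for floral arrangement (finishes hour 14, plus 2-hour gap → hour 16); tent raising (finishes hour 9). The latest of these is hour 16, so lighting stringing runs hour 16 to 16 + 5 = hour 21.
After lighting stringing (finishes hour 21, plus 3-hour gap → hour 24), sound setup can start at hour 24 and finishes at hour 30.
For the final walkthrough: sound setup (finishes hour 30); tent raising (finishes hour 9); floral arrangement (finishes hour 14). Taking the maximum gives a start of hour 30, and it finishes at 30 + 2 = hour 32.
The earliest everything can be done is hour 32, which is after the deadline of 24, so it is not possible.

No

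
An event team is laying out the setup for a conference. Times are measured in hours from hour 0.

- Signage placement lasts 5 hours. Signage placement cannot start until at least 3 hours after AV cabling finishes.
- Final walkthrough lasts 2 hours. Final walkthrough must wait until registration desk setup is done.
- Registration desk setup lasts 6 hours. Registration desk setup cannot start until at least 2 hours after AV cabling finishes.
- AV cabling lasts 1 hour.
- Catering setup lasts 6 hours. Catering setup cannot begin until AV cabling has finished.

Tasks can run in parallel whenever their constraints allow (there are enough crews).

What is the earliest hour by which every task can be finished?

11

Nothing blocks AV cabling, so it runs from hour 0 to hour 1.
Catering setup cannot begin until AV cabling (finishes hour 1). It runs from hour 1 to 1 + 6 = hour 7.
Signage placement cannot begin until AV cabling (finishes hour 1, plus 3-hour gap → hour 4). It runs from hour 4 to 4 + 5 = hour 9.
Registration desk setup waits on AV cabling (finishes hour 1, plus 2-hour gap → hour 3), so it starts at hour 3 and finishes at 3 + 6 = hour 9.
Final walkthrough cannot begin until registration desk setup (finishes hour 9). It runs from hour 9 to 9 + 2 = hour 11.
All tasks are finished once the last one completes. Finish times: AV cabling at 1, Registration desk setup at 9, Signage placement at 9, Catering setup at 7, Final walkthrough at 11. The latest is hour 11.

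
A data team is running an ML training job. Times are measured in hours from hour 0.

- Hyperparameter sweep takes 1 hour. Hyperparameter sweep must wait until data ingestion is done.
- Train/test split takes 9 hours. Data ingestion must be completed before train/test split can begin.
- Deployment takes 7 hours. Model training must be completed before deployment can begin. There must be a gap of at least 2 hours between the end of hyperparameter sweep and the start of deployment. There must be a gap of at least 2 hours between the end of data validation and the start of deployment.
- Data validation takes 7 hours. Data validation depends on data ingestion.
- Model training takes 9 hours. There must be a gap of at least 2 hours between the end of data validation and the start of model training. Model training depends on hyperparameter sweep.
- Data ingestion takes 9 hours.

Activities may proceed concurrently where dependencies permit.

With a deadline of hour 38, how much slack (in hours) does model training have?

Data ingestion has no prerequisites, so it starts at hour 0 and finishes at hour 9.
Hyperparameter sweep waits on data ingestion (finishes hour 9), so it starts at hour 9 and finishes at 9 + 1 = hour 10.
After data ingestion (finishes hour 9), data validation can start at hour 9 and finishes at hour 16.
Model training needs all of data validation (finishes hour 16, plus 2-hour gap → hour 18); hyperparameter sweep (finishes hour 10). That puts its earliest start at hour 18; it finishes at 18 + 9 = hour 27.

Working backward from the deadline:
To finish by hour 38, deployment (duration 7) must start no later than hour 31.
Model training has to be done before deployment (must start by hour 31). That means finishing by hour 31, i.e. starting by 31 − 9 = hour 22.
So model training can start as early as hour 18 and as late as hour 22, giving 22 − 18 = 4 hours of slack.

4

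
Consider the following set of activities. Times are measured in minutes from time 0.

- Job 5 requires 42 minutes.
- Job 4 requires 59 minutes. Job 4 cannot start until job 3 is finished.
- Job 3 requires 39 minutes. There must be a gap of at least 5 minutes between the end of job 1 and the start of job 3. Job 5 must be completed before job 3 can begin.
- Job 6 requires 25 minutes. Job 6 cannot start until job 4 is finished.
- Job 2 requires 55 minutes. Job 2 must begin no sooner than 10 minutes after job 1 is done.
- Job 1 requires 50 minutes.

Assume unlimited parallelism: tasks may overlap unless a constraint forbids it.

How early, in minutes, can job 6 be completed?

Nothing blocks job 5, so it runs from minute 0 to minute 42.
Job 1 can start immediately at minute 0; it finishes at minute 50.
Job 3 needs all of job 1 (finishes minute 50, plus 5-minute gap → minute 55); job 5 (finishes minute 42). That puts its earliest start at minute 55; it finishes at 55 + 39 = minute 94.
Job 4 waits on job 3 (finishes minute 94), so it starts at minute 94 and finishes at 94 + 59 = minute 153.
Job 6 waits on job 4 (finishes minute 153), so it starts at minute 153 and finishes at 153 + 25 = minute 178.

178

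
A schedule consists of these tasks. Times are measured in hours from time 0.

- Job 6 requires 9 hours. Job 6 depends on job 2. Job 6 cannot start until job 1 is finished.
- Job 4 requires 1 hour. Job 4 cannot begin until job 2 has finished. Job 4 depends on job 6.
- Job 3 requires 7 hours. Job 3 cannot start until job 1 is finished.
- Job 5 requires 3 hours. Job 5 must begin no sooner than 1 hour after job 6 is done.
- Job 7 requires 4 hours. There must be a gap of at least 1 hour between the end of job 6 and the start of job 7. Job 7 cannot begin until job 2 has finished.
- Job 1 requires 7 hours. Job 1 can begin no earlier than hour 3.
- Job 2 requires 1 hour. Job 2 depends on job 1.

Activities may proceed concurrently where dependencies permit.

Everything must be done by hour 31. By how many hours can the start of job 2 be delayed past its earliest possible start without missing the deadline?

Job 1 cannot begin until its own release at hour 3. It runs from hour 3 to 3 + 7 = hour 10.
Job 2 cannot begin until job 1 (finishes hour 10). It runs from hour 10 to 10 + 1 = hour 11.

Working backward from the deadline:
Job 4 must finish by hour 31; it takes 1 hour, so it must start by 31 − 1 = hour 30.
Job 5 has no dependents, so it just needs to finish by hour 31. Starting by 31 − 3 = hour 28 achieves that.
To finish by hour 31, job 7 (duration 4) must start no later than hour 27.
Job 6 must finish in time for job 4 (must start by hour 30); job 5 (must start by hour 28, minus 1-hour gap → hour 27); job 7 (must start by hour 27, minus 1-hour gap → hour 26). The tightest is hour 26, so job 6 must start by 26 − 9 = hour 17.
For job 2: job 4 (must start by hour 30); job 6 (must start by hour 17); job 7 (must start by hour 27). The most restrictive is hour 17; with a 1-hour duration, job 2 must start by hour 16.
So job 2 can start as early as hour 10 and as late as hour 16, giving 16 − 10 = 6 hours of slack.

6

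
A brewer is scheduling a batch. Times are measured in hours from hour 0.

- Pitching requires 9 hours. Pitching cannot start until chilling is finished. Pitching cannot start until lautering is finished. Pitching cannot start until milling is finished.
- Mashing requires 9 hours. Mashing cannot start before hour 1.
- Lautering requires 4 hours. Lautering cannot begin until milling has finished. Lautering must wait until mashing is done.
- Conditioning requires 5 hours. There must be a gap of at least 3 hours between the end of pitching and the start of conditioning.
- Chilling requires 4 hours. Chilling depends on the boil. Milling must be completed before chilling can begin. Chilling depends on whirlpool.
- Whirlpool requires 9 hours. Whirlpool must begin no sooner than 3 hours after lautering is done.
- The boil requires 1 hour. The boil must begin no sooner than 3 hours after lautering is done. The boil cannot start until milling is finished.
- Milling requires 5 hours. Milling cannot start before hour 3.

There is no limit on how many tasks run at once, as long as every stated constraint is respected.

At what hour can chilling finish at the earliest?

After its own release at hour 1, mashing can start at hour 1 and finishes at hour 10.
Milling waits on its own release at hour 3, so it starts at hour 3 and finishes at 3 + 5 = hour 8.
Lautering needs all of milling (finishes hour 8); mashing (finishes hour 10). That puts its earliest start at hour 10; it finishes at 10 + 4 = hour 14.
After lautering (finishes hour 14, plus 3-hour gap → hour 17), whirlpool can start at hour 17 and finishes at hour 26.
For the boil: lautering (finishes hour 14, plus 3-hour gap → hour 17); milling (finishes hour 8). Taking the maximum gives a start of hour 17, and it finishes at 17 + 1 = hour 18.
Chilling cannot start until the boil (finishes hour 18); milling (finishes hour 8); whirlpool (finishes hour 26). The controlling bound is hour 26, so chilling finishes at 26 + 4 = hour 30.

30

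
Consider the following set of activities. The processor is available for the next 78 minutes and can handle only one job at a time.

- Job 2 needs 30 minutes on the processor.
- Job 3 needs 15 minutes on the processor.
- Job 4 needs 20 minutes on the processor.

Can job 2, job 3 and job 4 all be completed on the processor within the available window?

Yes

Running back to back, the jobs need 30 + 15 + 20 = 65 minutes on the processor.
Since 65 ≤ 78, they fit within the window.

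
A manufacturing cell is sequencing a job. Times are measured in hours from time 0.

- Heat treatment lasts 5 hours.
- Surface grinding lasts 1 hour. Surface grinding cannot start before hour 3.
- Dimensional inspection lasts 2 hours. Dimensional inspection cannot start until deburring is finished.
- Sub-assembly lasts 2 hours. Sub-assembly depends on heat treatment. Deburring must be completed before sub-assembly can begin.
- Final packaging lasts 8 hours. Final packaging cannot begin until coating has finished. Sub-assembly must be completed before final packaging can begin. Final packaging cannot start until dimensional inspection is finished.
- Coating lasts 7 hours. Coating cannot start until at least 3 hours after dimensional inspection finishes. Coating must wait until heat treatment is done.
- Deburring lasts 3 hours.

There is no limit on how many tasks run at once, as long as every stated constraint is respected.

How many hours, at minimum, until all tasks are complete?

After its own release at hour 3, surface grinding can start at hour 3 and finishes at hour 4.
Nothing blocks heat treatment, so it runs from hour 0 to hour 5.
Deburring has no prerequisites, so it starts at hour 0 and finishes at hour 3.
Sub-assembly cannot start until heat treatment (finishes hour 5); deburring (finishes hour 3). The controlling bound is hour 5, so sub-assembly finishes at 5 + 2 = hour 7.
Dimensional inspection waits on deburring (finishes hour 3), so it starts at hour 3 and finishes at 3 + 2 = hour 5.
Coating cannot start until dimensional inspection (finishes hour 5, plus 3-hour gap → hour 8); heat treatment (finishes hour 5). The controlling bound is hour 8, so coating finishes at 8 + 7 = hour 15.
For final packaging: coating (finishes hour 15); sub-assembly (finishes hour 7); dimensional inspection (finishes hour 5). Taking the maximum gives a start of hour 15, and it finishes at 15 + 8 = hour 23.
All tasks are finished once the last one completes. Finish times: Deburring at 3, Heat treatment at 5, Surface grinding at 4, Dimensional inspection at 5, Coating at 15, Sub-assembly at 7, Final packaging at 23. The latest is hour 23.

23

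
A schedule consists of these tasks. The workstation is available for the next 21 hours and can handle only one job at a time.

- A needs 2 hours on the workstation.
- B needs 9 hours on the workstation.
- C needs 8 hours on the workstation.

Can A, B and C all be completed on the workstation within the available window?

Running back to back, the jobs need 2 + 9 + 8 = 19 hours on the workstation.
Since 19 ≤ 21, they fit within the window.

Yes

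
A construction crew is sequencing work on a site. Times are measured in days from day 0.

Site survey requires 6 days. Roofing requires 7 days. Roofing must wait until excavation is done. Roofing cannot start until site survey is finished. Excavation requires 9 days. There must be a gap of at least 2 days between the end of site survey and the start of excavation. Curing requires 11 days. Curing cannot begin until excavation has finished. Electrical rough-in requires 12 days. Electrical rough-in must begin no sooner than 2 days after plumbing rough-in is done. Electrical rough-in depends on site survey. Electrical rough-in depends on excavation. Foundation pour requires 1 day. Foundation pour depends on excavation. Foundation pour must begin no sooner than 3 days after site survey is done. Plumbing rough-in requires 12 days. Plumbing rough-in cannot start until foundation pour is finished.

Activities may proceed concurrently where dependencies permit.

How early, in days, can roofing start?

Site survey can start immediately at day 0; it finishes at day 6.
Excavation waits on site survey (finishes day 6, plus 2-day gap → day 8), so it starts at day 8 and finishes at 8 + 9 = day 17.
Roofing waits on excavation (finishes day 17); site survey (finishes day 6). The latest of these is day 17, which is the earliest roofing can start.

17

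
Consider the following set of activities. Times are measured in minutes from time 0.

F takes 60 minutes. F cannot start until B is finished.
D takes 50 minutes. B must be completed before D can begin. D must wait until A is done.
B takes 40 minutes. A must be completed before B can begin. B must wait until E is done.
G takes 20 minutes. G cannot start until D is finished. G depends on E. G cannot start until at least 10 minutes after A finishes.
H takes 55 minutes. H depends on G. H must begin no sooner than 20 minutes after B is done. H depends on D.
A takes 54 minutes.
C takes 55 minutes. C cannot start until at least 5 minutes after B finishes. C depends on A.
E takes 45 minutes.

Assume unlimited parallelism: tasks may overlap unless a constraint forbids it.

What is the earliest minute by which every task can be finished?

E has no prerequisites, so it starts at minute 0 and finishes at minute 45.
A can start immediately at minute 0; it finishes at minute 54.
B needs all of A (finishes minute 54); E (finishes minute 45). That puts its earliest start at minute 54; it finishes at 54 + 40 = minute 94.
After B (finishes minute 94), F can start at minute 94 and finishes at minute 154.
For D: B (finishes minute 94); A (finishes minute 54). Taking the maximum gives a start of minute 94, and it finishes at 94 + 50 = minute 144.
G has to wait for D (finishes minute 144); E (finishes minute 45); A (finishes minute 54, plus 10-minute gap → minute 64). The latest of these is minute 144, so G runs minute 144 to 144 + 20 = minute 164.
H cannot start until G (finishes minute 164); B (finishes minute 94, plus 20-minute gap → minute 114); D (finishes minute 144). The controlling bound is minute 164, so H finishes at 164 + 55 = minute 219.
C needs all of B (finishes minute 94, plus 5-minute gap → minute 99); A (finishes minute 54). That puts its earliest start at minute 99; it finishes at 99 + 55 = minute 154.
All tasks are finished once the last one completes. Finish times: A at 54, B at 94, C at 154, D at 144, E at 45, F at 154, G at 164, H at 219. The latest is minute 219.

219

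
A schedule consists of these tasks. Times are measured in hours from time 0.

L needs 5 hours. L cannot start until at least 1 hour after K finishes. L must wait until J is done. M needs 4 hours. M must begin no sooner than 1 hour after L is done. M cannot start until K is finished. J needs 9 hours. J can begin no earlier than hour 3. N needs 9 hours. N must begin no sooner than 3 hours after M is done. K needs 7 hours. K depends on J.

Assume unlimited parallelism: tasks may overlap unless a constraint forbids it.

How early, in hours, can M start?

26

After its own release at hour 3, J can start at hour 3 and finishes at hour 12.
K waits on J (finishes hour 12), so it starts at hour 12 and finishes at 12 + 7 = hour 19.
L cannot start until K (finishes hour 19, plus 1-hour gap → hour 20); J (finishes hour 12). The controlling bound is hour 20, so L finishes at 20 + 5 = hour 25.
M waits on L (finishes hour 25, plus 1-hour gap → hour 26); K (finishes hour 19). The latest of these is hour 26, which is the earliest M can start.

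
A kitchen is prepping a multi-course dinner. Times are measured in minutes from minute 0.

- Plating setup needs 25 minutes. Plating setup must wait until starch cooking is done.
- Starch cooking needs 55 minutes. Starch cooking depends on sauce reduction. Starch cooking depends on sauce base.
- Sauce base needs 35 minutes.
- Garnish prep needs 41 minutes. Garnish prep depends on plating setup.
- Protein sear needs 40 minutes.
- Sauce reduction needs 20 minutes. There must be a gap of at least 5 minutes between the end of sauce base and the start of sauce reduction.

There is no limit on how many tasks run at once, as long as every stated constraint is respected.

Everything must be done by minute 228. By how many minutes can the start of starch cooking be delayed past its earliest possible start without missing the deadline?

Nothing blocks sauce base, so it runs from minute 0 to minute 35.
Sauce reduction waits on sauce base (finishes minute 35, plus 5-minute gap → minute 40), so it starts at minute 40 and finishes at 40 + 20 = minute 60.
Starch cooking has to wait for sauce reduction (finishes minute 60); sauce base (finishes minute 35). The latest of these is minute 60, so starch cooking runs minute 60 to 60 + 55 = minute 115.

Working backward from the deadline:
To finish by minute 228, garnish prep (duration 41) must start no later than minute 187.
Plating setup feeds into garnish prep (must start by minute 187); so plating setup must finish by minute 187 and therefore start by minute 162.
Since plating setup (must start by minute 162) depends on it, starch cooking must finish by minute 162. Backing off its 55-minute duration gives a latest start of minute 107.
So starch cooking can start as early as minute 60 and as late as minute 107, giving 107 − 60 = 47 minutes of slack.

47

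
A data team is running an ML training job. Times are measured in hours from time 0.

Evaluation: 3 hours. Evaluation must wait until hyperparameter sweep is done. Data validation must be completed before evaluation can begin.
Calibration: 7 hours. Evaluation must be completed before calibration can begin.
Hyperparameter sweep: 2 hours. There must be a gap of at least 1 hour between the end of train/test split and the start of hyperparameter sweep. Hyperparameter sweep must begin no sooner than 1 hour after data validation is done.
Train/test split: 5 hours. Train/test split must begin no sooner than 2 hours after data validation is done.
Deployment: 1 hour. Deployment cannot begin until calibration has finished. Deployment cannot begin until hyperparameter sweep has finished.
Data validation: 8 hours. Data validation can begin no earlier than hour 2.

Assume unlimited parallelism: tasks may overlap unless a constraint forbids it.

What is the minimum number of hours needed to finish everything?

31

Data validation waits on its own release at hour 2, so it starts at hour 2 and finishes at 2 + 8 = hour 10.
After data validation (finishes hour 10, plus 2-hour gap → hour 12), train/test split can start at hour 12 and finishes at hour 17.
Hyperparameter sweep cannot start until train/test split (finishes hour 17, plus 1-hour gap → hour 18); data validation (finishes hour 10, plus 1-hour gap → hour 11). The controlling bound is hour 18, so hyperparameter sweep finishes at 18 + 2 = hour 20.
For evaluation: hyperparameter sweep (finishes hour 20); data validation (finishes hour 10). Taking the maximum gives a start of hour 20, and it finishes at 20 + 3 = hour 23.
Calibration cannot begin until evaluation (finishes hour 23). It runs from hour 23 to 23 + 7 = hour 30.
Deployment needs all of calibration (finishes hour 30); hyperparameter sweep (finishes hour 20). That puts its earliest start at hour 30; it finishes at 30 + 1 = hour 31.
All tasks are finished once the last one completes. Finish times: Data validation at 10, Train/test split at 17, Hyperparameter sweep at 20, Evaluation at 23, Calibration at 30, Deployment at 31. The latest is hour 31.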